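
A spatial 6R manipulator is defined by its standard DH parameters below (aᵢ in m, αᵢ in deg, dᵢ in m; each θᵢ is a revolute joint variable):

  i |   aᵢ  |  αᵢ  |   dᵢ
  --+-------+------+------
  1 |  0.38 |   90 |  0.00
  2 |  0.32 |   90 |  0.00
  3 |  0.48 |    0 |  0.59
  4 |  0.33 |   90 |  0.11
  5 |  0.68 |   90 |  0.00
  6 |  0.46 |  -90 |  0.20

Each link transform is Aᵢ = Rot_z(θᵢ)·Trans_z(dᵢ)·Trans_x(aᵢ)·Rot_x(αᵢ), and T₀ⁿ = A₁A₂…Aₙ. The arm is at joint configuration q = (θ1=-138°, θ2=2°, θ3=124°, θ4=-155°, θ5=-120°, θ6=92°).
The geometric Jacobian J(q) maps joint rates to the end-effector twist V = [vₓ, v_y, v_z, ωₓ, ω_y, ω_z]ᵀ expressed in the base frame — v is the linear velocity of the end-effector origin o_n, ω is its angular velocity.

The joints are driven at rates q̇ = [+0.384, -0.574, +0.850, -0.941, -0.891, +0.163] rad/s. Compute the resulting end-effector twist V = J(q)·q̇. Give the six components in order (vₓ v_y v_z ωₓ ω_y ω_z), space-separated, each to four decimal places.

o_n = [-0.1021, 0.0347, -0.2366]
J₁: ẑ×o_n = [-0.0347, -0.1021, 0.0000], ω = ẑ
J2: z=[-0.6691, 0.7431, 0.0000] o=[-0.2824, -0.2543, 0.0000] → [-0.1758, -0.1583, -0.3273, -0.6691, 0.7431, 0.0000]
J3: z=[-0.0259, -0.0234, -0.9994] o=[-0.5201, -0.4683, 0.0112] → [0.5084, -0.4241, -0.0033, -0.0259, -0.0234, -0.9994]
J4: z=[-0.0259, -0.0234, -0.9994] o=[-0.6023, -0.0068, -0.5878] → [0.0333, -0.4907, 0.0106, -0.0259, -0.0234, -0.9994]
J5: z=[0.9561, -0.2926, -0.0180] o=[-0.7015, -0.3249, -0.6879] → [-0.1256, -0.4423, 0.5191, 0.9561, -0.2926, -0.0180]
J6: z=[0.2399, 0.8162, -0.5256] o=[-0.5869, 0.0139, -0.1095] → [-0.0928, -0.2243, -0.3907, 0.2399, 0.8162, -0.5256]
V = J·q̇ = [0.5852, 0.5104, -0.3511, -0.4263, -0.0307, 0.4053]

0.5852 0.5104 -0.3511 -0.4263 -0.0307 0.4053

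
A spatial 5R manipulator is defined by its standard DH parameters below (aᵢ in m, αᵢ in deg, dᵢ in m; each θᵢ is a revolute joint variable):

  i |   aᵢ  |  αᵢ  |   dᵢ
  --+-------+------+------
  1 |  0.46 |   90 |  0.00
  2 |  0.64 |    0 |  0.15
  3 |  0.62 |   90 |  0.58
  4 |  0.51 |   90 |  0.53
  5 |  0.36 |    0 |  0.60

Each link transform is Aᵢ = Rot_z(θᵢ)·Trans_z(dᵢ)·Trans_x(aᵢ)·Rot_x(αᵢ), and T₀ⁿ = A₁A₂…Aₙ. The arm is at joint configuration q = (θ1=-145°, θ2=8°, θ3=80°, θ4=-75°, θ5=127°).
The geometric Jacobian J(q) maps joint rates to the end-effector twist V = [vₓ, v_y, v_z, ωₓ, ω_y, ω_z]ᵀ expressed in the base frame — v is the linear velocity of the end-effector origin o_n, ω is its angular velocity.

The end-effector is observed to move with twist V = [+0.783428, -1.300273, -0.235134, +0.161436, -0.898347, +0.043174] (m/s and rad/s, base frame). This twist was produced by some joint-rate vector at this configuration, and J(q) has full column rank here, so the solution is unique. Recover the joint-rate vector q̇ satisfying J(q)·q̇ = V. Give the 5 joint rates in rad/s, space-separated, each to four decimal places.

0.7940 0.2440 -0.8750 0.4090 0.7630

o_n = [-1.7357, -0.8596, 0.1768]
J₁: ẑ×o_n = [0.8596, -1.7357, 0.0000], ω = ẑ
J2: z=[-0.5736, 0.8192, 0.0000] o=[-0.3768, -0.2638, 0.0000] → [0.1449, 0.1014, 1.4548, -0.5736, 0.8192, 0.0000]
J3: z=[-0.5736, 0.8192, 0.0000] o=[-0.9820, -0.5045, 0.0891] → [0.0719, 0.0503, 0.8211, -0.5736, 0.8192, 0.0000]
J4: z=[-0.8187, -0.5732, -0.0349] o=[-1.3324, -0.0418, 0.7087] → [0.2763, -0.4213, 0.4384, -0.8187, -0.5732, -0.0349]
J5: z=[0.1761, -0.1927, -0.9653] o=[-1.4875, -0.7518, 0.8221] → [0.0202, 0.3532, -0.0668, 0.1761, -0.1927, -0.9653]
q̇ = J⁺·V = [0.7940, 0.2440, -0.8750, 0.4090, 0.7630]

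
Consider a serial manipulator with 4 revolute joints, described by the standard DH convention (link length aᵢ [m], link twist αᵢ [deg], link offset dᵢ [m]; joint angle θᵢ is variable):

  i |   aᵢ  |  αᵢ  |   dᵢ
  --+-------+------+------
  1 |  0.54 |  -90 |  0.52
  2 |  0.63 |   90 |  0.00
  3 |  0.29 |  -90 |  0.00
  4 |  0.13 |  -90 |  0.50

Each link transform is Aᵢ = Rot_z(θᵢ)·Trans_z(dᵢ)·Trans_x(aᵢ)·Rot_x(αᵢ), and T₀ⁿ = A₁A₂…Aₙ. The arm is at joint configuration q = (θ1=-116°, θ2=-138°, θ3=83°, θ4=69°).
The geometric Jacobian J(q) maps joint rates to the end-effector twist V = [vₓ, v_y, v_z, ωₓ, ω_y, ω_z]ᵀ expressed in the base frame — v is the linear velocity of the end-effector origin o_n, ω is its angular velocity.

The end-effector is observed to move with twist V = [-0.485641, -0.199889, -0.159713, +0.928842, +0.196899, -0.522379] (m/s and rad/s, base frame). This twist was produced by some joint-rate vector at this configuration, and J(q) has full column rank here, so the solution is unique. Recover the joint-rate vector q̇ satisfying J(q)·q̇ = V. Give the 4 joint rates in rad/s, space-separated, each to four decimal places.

-0.0620 0.7640 0.7330 -0.1270

o_n = [0.1396, -0.6148, 0.7271]
J₁: ẑ×o_n = [0.6148, 0.1396, -0.0000], ω = ẑ
J2: z=[0.8988, -0.4384, 0.0000] o=[-0.2367, -0.4853, 0.5200] → [-0.0908, -0.1862, 0.0487, 0.8988, -0.4384, 0.0000]
J3: z=[0.2933, 0.6014, -0.7431] o=[-0.0315, -0.0646, 0.9416] → [-0.5379, -0.0643, -0.2643, 0.2933, 0.6014, -0.7431]
J4: z=[-0.2138, -0.7164, -0.6641] o=[0.2387, -0.1671, 0.9652] → [-0.1268, 0.0149, 0.0247, -0.2138, -0.7164, -0.6641]
q̇ = J⁺·V = [-0.0620, 0.7640, 0.7330, -0.1270]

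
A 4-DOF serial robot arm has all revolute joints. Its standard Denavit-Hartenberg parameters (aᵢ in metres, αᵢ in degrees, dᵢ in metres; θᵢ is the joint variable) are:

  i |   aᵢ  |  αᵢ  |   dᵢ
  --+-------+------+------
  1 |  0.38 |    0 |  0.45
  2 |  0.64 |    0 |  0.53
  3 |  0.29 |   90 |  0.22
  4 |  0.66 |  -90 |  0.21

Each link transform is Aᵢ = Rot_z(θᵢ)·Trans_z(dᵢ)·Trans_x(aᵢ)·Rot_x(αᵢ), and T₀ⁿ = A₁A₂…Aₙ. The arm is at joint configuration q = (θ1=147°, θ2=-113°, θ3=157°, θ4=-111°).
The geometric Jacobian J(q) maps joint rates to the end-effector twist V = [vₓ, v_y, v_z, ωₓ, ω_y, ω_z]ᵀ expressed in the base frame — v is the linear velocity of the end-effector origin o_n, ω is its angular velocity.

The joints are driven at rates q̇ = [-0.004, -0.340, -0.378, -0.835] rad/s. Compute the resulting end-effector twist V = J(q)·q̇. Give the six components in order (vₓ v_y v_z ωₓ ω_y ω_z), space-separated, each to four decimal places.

0.7705 -0.0162 0.1975 0.1593 -0.8197 -0.7220

o_n = [0.1193, 0.7608, 0.5838]
J₁: ẑ×o_n = [-0.7608, 0.1193, 0.0000], ω = ẑ
J2: z=[0.0000, 0.0000, 1.0000] o=[-0.3187, 0.2070, 0.4500] → [-0.5538, 0.4380, 0.0000, 0.0000, 0.0000, 1.0000]
J3: z=[0.0000, 0.0000, 1.0000] o=[0.2119, 0.5648, 0.9800] → [-0.1959, -0.0926, 0.0000, 0.0000, 0.0000, 1.0000]
J4: z=[-0.1908, 0.9816, 0.0000] o=[-0.0728, 0.5095, 1.2000] → [-0.6048, -0.1176, -0.2365, -0.1908, 0.9816, 0.0000]
V = J·q̇ = [0.7705, -0.0162, 0.1975, 0.1593, -0.8197, -0.7220]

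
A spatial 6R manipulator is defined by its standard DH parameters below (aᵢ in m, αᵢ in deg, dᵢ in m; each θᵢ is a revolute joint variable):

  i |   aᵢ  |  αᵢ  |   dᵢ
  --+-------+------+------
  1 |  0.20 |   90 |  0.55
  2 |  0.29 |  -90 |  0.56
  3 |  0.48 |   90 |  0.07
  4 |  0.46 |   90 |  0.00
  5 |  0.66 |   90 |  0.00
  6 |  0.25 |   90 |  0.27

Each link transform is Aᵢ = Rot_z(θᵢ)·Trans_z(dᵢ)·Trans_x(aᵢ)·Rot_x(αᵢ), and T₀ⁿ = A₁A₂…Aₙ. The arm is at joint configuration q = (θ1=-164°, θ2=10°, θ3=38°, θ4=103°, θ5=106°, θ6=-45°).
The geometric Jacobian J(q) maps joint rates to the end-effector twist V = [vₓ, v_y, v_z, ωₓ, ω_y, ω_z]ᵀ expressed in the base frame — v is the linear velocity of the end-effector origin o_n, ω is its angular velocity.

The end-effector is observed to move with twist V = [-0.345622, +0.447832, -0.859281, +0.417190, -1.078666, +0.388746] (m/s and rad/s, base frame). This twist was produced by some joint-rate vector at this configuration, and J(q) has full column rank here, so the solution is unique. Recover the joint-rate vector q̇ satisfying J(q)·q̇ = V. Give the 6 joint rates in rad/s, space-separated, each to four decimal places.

-0.9140 -0.7360 0.4330 -0.4710 0.5400 0.7970

o_n = [-1.3536, 0.7882, 1.2203]
J₁: ẑ×o_n = [-0.7882, -1.3536, 0.0000], ω = ẑ
J2: z=[-0.2756, 0.9613, 0.0000] o=[-0.1923, -0.0551, 0.5500] → [0.6443, 0.1848, 0.8839, -0.2756, 0.9613, 0.0000]
J3: z=[0.1669, 0.0479, 0.9848] o=[-0.6211, 0.4045, 0.6004] → [-0.3482, -0.8248, 0.0991, 0.1669, 0.0479, 0.9848]
J4: z=[-0.8000, 0.5904, 0.1069] o=[-0.8861, 0.0211, 0.7350] → [0.2045, 0.3383, -0.3377, -0.8000, 0.5904, 0.1069]
J5: z=[-0.5240, -0.7743, 0.3549] o=[-0.7516, 0.1259, 1.1622] → [-0.2800, -0.1832, -0.8131, -0.5240, -0.7743, 0.3549]
J6: z=[0.0604, 0.3818, 0.9223] o=[-1.3124, 0.4590, 1.0611] → [-0.2428, -0.0477, 0.0356, 0.0604, 0.3818, 0.9223]
q̇ = J⁺·V = [-0.9140, -0.7360, 0.4330, -0.4710, 0.5400, 0.7970]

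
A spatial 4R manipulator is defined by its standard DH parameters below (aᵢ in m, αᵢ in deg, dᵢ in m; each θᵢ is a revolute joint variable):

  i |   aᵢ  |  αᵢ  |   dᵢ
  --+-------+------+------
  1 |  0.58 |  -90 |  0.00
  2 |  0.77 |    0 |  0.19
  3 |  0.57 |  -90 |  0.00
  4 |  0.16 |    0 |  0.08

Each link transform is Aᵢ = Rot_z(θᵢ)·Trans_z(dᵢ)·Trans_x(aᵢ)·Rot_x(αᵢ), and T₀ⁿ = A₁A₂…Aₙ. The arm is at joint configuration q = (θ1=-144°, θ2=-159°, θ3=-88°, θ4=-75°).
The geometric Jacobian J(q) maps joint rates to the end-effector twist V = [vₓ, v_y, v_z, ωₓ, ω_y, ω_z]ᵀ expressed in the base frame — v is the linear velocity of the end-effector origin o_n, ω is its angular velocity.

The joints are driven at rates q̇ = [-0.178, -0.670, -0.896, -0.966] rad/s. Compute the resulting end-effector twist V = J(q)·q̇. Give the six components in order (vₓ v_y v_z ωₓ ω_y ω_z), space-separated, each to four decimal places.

-0.5499 -0.5483 -0.8336 -1.6399 0.7443 -0.5554

o_n = [0.5677, -0.0134, -0.2556]
J₁: ẑ×o_n = [0.0134, 0.5677, -0.0000], ω = ẑ
J2: z=[0.5878, -0.8090, 0.0000] o=[-0.4692, -0.3409, 0.0000] → [0.2068, 0.1502, 1.0314, 0.5878, -0.8090, 0.0000]
J3: z=[0.5878, -0.8090, 0.0000] o=[0.2240, -0.0721, 0.2759] → [0.4300, 0.3124, 0.3125, 0.5878, -0.8090, 0.0000]
J4: z=[0.7447, 0.5411, 0.3907] o=[0.4042, 0.0588, -0.2487] → [0.0245, 0.0690, -0.1423, 0.7447, 0.5411, 0.3907]
V = J·q̇ = [-0.5499, -0.5483, -0.8336, -1.6399, 0.7443, -0.5554]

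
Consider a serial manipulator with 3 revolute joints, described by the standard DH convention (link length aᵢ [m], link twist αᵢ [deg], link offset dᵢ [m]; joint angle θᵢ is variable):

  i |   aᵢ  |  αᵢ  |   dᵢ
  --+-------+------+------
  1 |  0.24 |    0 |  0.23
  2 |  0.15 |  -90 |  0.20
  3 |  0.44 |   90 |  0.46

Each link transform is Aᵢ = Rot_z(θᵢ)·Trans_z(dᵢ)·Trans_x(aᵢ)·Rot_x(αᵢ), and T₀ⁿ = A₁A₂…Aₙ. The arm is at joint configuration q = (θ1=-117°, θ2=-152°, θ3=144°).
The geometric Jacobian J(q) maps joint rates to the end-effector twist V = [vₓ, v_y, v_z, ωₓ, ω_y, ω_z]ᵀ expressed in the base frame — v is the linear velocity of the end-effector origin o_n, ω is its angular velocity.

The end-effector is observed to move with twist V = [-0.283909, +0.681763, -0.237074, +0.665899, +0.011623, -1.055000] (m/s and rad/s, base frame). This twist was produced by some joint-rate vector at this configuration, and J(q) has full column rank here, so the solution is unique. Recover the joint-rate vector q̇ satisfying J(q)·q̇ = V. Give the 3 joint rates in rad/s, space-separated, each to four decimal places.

-0.2580 -0.7970 -0.6660

o_n = [-0.5653, -0.4278, 0.1714]
J₁: ẑ×o_n = [0.4278, -0.5653, 0.0000], ω = ẑ
J2: z=[0.0000, 0.0000, 1.0000] o=[-0.1090, -0.2138, 0.2300] → [0.2140, -0.4563, 0.0000, 0.0000, 0.0000, 1.0000]
J3: z=[-0.9998, -0.0175, 0.0000] o=[-0.1116, -0.0639, 0.4300] → [0.0045, -0.2586, 0.3560, -0.9998, -0.0175, 0.0000]
q̇ = J⁺·V = [-0.2580, -0.7970, -0.6660]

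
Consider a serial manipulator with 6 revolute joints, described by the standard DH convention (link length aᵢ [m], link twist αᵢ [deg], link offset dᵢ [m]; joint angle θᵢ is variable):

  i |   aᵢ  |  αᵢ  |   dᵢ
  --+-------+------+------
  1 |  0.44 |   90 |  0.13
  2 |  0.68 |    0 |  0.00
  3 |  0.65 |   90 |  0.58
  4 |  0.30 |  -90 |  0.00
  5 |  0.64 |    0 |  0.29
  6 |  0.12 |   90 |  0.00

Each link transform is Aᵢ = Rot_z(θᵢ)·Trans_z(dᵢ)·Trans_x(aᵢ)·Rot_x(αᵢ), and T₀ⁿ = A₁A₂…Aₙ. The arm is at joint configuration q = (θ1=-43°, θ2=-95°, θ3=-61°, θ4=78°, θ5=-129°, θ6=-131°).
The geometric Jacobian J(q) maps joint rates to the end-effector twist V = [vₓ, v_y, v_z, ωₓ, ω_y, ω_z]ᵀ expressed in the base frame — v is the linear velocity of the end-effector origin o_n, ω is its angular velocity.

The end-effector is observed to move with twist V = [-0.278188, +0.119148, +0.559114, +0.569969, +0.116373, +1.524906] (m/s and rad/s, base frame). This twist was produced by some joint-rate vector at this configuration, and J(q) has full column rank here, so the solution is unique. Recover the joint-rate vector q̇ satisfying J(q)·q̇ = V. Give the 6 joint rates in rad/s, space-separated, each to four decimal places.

o_n = [-0.4162, -0.3221, -0.3395]
J₁: ẑ×o_n = [0.3221, -0.4162, 0.0000], ω = ẑ
J2: z=[-0.6820, -0.7314, 0.0000] o=[0.3218, -0.3001, 0.1300] → [0.3434, -0.3202, -0.5247, -0.6820, -0.7314, 0.0000]
J3: z=[-0.6820, -0.7314, 0.0000] o=[0.2785, -0.2597, -0.5474] → [-0.1520, 0.1418, -0.4654, -0.6820, -0.7314, 0.0000]
J4: z=[-0.2975, 0.2774, 0.9135] o=[-0.5514, -0.2789, -0.8118] → [0.1705, 0.2640, -0.0247, -0.2975, 0.2774, 0.9135]
J5: z=[0.5117, -0.7615, 0.3978] o=[-0.7932, -0.4546, -0.8372] → [-0.4316, -0.1046, 0.3549, 0.5117, -0.7615, 0.3978]
J6: z=[0.5117, -0.7615, 0.3978] o=[-0.4681, -0.3015, -0.2334] → [0.0891, 0.0750, 0.0290, 0.5117, -0.7615, 0.3978]
q̇ = J⁺·V = [0.6500, -0.8080, 0.1930, 0.6620, 0.6800, -0.0010]

0.6500 -0.8080 0.1930 0.6620 0.6800 -0.0010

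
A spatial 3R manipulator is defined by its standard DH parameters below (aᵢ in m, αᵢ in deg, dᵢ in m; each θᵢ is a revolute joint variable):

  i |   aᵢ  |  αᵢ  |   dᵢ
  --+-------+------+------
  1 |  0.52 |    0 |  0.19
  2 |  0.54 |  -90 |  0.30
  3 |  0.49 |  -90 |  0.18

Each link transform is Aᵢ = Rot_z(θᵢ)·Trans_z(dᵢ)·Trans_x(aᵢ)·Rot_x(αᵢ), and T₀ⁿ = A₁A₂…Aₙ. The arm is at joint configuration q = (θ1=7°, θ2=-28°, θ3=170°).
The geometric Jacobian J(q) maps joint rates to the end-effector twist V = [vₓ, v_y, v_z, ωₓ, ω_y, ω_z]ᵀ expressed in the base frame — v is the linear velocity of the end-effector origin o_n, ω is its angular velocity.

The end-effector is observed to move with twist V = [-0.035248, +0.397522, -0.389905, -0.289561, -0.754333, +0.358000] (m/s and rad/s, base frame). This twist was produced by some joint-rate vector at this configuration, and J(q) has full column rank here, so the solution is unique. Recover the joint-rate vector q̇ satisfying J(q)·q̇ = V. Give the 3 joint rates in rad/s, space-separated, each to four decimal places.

0.7360 -0.3780 -0.8080

o_n = [0.6343, 0.2108, 0.4049]
J₁: ẑ×o_n = [-0.2108, 0.6343, 0.0000], ω = ẑ
J2: z=[0.0000, 0.0000, 1.0000] o=[0.5161, 0.0634, 0.1900] → [-0.1475, 0.1181, 0.0000, 0.0000, 0.0000, 1.0000]
J3: z=[0.3584, 0.9336, 0.0000] o=[1.0203, -0.1301, 0.4900] → [-0.0794, 0.0305, 0.4826, 0.3584, 0.9336, 0.0000]
q̇ = J⁺·V = [0.7360, -0.3780, -0.8080]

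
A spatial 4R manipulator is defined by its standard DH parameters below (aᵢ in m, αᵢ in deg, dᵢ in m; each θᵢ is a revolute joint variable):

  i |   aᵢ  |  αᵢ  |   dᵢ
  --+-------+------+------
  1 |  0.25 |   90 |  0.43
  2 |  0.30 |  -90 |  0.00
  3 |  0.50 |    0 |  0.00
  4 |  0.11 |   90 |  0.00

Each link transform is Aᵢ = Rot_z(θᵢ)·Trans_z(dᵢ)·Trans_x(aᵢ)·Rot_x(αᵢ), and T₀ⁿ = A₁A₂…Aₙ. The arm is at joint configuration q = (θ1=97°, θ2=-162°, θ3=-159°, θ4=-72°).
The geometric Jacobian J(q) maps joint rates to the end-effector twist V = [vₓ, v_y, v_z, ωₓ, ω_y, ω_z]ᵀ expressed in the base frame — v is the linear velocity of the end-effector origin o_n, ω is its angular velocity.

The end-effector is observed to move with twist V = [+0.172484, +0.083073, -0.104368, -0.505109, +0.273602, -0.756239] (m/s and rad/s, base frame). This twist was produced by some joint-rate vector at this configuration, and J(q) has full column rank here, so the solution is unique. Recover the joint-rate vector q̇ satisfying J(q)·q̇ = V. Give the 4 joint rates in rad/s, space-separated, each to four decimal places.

0.2690 -0.4680 0.5020 0.5760

o_n = [0.0352, 0.4823, 0.5029]
J₁: ẑ×o_n = [-0.4823, 0.0352, 0.0000], ω = ẑ
J2: z=[0.9925, 0.1219, 0.0000] o=[-0.0305, 0.2481, 0.4300] → [0.0089, -0.0724, 0.2245, 0.9925, 0.1219, 0.0000]
J3: z=[-0.0377, 0.3067, -0.9511] o=[0.0043, -0.0351, 0.3373] → [0.5429, -0.0231, -0.0290, -0.0377, 0.3067, -0.9511]
J4: z=[-0.0377, 0.3067, -0.9511] o=[0.1280, 0.4274, 0.4815] → [0.0588, 0.0891, 0.0264, -0.0377, 0.3067, -0.9511]
q̇ = J⁺·V = [0.2690, -0.4680, 0.5020, 0.5760]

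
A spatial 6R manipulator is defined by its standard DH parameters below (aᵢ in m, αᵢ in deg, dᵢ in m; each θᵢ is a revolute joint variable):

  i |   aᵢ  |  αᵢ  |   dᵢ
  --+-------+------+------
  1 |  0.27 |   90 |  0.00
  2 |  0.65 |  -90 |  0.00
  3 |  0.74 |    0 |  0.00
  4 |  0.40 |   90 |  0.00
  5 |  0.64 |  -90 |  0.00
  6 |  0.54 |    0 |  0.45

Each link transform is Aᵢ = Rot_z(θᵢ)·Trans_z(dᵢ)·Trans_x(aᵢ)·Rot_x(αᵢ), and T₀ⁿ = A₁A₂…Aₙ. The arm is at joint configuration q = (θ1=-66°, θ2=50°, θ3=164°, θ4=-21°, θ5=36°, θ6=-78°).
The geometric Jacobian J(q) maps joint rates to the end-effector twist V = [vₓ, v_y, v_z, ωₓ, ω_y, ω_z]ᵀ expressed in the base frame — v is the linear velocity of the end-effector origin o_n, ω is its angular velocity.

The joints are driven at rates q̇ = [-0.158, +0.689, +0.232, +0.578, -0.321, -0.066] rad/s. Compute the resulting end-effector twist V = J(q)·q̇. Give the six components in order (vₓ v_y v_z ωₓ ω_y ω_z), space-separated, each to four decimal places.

-0.3480 0.4007 -1.3728 -1.1367 0.2861 0.1566

o_n = [0.7511, 0.9526, 0.2595]
J₁: ẑ×o_n = [-0.9526, 0.7511, 0.0000], ω = ẑ
J2: z=[-0.9135, -0.4067, 0.0000] o=[0.1098, -0.2467, 0.0000] → [-0.1056, 0.2371, -0.8347, -0.9135, -0.4067, 0.0000]
J3: z=[-0.3116, 0.6998, 0.6428] o=[0.2798, -0.6283, 0.4979] → [-1.1830, 0.2287, -0.8224, -0.3116, 0.6998, 0.6428]
J4: z=[-0.3116, 0.6998, 0.6428] o=[0.2801, -0.1277, -0.0470] → [-0.4799, 0.3983, -0.6662, -0.3116, 0.6998, 0.6428]
J5: z=[0.8869, -0.0286, 0.4610] o=[0.4165, 0.1578, -0.2917] → [-0.3821, -0.3346, 0.7144, 0.8869, -0.0286, 0.4610]
J6: z=[-0.4525, 0.1466, 0.8796] o=[0.4759, 0.7906, -0.3667] → [-0.0506, 0.5255, -0.1136, -0.4525, 0.1466, 0.8796]
V = J·q̇ = [-0.3480, 0.4007, -1.3728, -1.1367, 0.2861, 0.1566]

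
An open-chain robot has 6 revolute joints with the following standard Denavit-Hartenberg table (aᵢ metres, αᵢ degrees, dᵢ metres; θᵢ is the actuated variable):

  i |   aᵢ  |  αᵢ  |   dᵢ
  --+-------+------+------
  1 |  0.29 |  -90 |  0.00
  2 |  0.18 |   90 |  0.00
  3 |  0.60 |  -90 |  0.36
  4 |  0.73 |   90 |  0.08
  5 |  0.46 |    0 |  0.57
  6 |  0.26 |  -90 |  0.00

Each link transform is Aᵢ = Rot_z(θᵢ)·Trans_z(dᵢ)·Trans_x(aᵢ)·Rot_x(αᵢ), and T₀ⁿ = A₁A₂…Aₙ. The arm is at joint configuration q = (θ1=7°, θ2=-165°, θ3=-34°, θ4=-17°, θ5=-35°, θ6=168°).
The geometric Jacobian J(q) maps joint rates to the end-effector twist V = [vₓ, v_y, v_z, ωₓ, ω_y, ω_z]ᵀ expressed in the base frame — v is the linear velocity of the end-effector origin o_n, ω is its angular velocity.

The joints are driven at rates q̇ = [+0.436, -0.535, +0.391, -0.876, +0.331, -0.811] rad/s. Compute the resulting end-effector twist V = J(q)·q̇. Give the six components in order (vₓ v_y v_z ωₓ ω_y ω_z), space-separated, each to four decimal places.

0.5705 0.4361 -1.4980 0.5388 -1.2836 0.4050

o_n = [-1.1519, -0.8811, -0.8055]
J₁: ẑ×o_n = [0.8811, -1.1519, 0.0000], ω = ẑ
J2: z=[-0.1219, 0.9925, 0.0000] o=[0.2878, 0.0353, 0.0000] → [-0.7995, -0.0982, 1.5407, -0.1219, 0.9925, 0.0000]
J3: z=[-0.2569, -0.0315, -0.9659] o=[0.1153, 0.0142, 0.0466] → [-0.8379, 1.0051, 0.1900, -0.2569, -0.0315, -0.9659]
J4: z=[-0.6371, 0.7570, 0.1447] o=[-0.4132, -0.3888, -0.1724] → [-0.4080, -0.5103, 0.8729, -0.6371, 0.7570, 0.1447]
J5: z=[-0.0332, 0.1606, -0.9865] o=[-1.0263, -0.7905, -0.2172] → [-0.1839, 0.1043, 0.0232, -0.0332, 0.1606, -0.9865]
J6: z=[-0.0332, 0.1606, -0.9865] o=[-1.1673, -1.1373, -0.8468] → [0.2594, -0.0138, -0.0110, -0.0332, 0.1606, -0.9865]
V = J·q̇ = [0.5705, 0.4361, -1.4980, 0.5388, -1.2836, 0.4050]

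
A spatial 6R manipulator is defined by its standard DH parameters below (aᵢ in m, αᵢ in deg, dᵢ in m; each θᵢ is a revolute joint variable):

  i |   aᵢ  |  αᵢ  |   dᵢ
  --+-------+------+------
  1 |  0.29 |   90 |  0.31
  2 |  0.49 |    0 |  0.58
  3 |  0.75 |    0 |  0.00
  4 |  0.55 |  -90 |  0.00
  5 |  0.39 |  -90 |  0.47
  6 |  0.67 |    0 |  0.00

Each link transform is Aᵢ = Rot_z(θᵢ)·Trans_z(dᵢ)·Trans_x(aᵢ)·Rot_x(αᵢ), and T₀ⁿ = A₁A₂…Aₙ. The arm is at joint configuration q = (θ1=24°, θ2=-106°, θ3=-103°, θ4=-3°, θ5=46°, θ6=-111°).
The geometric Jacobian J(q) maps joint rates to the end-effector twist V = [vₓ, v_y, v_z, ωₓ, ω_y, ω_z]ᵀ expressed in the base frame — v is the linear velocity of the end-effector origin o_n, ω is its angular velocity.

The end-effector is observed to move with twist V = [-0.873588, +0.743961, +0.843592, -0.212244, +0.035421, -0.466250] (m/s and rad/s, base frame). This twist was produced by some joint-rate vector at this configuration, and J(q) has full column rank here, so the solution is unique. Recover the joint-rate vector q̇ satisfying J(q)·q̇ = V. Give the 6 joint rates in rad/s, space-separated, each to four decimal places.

o_n = [-1.3028, -1.0969, -0.3798]
J₁: ẑ×o_n = [1.0969, -1.3028, 0.0000], ω = ẑ
J2: z=[0.4067, -0.9135, 0.0000] o=[0.2649, 0.1180, 0.3100] → [0.6302, 0.2806, -1.9263, 0.4067, -0.9135, 0.0000]
J3: z=[0.4067, -0.9135, 0.0000] o=[0.3774, -0.4668, -0.1610] → [0.1999, 0.0890, -1.7912, 0.4067, -0.9135, 0.0000]
J4: z=[0.4067, -0.9135, 0.0000] o=[-0.2218, -0.7336, 0.2026] → [0.5321, 0.2369, -1.1353, 0.4067, -0.9135, 0.0000]
J5: z=[-0.4841, -0.2155, -0.8480] o=[-0.6479, -0.9234, 0.4940] → [0.0412, 0.1323, -0.0571, -0.4841, -0.2155, -0.8480]
J6: z=[0.2748, 0.8827, -0.3812] o=[-1.1994, -0.8618, 0.2390] → [-0.6359, 0.2094, 0.0266, 0.2748, 0.8827, -0.3812]
q̇ = J⁺·V = [-0.7600, -0.5490, 0.0920, 0.0410, -0.1540, -0.4280]

-0.7600 -0.5490 0.0920 0.0410 -0.1540 -0.4280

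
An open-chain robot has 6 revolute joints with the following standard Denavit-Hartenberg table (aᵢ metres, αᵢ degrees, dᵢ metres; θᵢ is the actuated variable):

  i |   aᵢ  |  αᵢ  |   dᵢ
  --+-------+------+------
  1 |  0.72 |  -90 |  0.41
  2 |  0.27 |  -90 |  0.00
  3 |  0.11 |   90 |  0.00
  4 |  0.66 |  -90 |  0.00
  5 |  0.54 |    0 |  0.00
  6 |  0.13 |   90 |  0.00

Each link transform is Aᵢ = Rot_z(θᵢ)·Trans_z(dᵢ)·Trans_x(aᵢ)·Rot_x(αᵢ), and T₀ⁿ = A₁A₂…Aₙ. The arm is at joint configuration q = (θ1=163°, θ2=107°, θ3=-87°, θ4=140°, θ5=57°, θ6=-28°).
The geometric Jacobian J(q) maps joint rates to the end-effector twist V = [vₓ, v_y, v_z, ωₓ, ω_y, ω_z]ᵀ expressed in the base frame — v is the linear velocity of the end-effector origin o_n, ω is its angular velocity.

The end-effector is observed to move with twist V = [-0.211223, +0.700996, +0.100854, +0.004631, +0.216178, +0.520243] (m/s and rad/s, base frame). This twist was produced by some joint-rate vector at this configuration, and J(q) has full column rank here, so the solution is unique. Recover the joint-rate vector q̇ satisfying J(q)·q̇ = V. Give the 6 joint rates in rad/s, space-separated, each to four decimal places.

o_n = [0.3629, 0.6566, -0.1048]
J₁: ẑ×o_n = [-0.6566, 0.3629, 0.0000], ω = ẑ
J2: z=[-0.2924, -0.9563, 0.0000] o=[-0.6885, 0.2105, 0.4100] → [0.4923, -0.1505, 0.8751, -0.2924, -0.9563, 0.0000]
J3: z=[0.9145, -0.2796, 0.2924] o=[-0.6130, 0.1874, 0.1518] → [-0.0654, 0.5200, 0.7019, 0.9145, -0.2796, 0.2924]
J4: z=[-0.2945, 0.0353, 0.9550] o=[-0.6436, 0.0819, 0.1463] → [-0.5577, 0.8873, -0.2048, -0.2945, 0.0353, 0.9550]
J5: z=[-0.5223, 0.8309, -0.1918] o=[-0.1154, 0.4484, 0.2956] → [-0.2928, -0.3009, -0.5062, -0.5223, 0.8309, -0.1918]
J6: z=[-0.5223, 0.8309, -0.1918] o=[0.2534, 0.5957, -0.0703] → [-0.0170, -0.0390, -0.1228, -0.5223, 0.8309, -0.1918]
q̇ = J⁺·V = [0.0480, -0.1670, 0.1600, 0.4660, -0.6330, 0.7350]

0.0480 -0.1670 0.1600 0.4660 -0.6330 0.7350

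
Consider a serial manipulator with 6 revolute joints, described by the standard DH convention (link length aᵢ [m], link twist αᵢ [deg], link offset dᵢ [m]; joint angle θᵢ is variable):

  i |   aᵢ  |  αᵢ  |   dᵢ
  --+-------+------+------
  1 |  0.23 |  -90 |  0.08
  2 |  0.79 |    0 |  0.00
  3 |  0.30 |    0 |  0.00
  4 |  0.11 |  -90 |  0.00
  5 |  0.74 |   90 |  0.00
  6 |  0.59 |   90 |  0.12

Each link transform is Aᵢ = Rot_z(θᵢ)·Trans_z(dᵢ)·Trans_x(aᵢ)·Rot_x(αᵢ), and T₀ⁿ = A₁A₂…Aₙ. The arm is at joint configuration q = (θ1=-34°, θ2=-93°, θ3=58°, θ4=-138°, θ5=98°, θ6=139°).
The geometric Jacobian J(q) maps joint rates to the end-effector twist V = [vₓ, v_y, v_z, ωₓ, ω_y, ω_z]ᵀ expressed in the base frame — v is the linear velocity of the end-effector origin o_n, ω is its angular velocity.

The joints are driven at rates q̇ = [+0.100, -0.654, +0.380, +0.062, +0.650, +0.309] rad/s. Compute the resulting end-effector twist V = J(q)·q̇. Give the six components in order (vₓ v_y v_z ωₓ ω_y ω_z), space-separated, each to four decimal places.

-0.3209 0.3339 -0.1482 -0.3287 -0.0859 0.7824

o_n = [0.0722, -0.4209, 1.4481]
J₁: ẑ×o_n = [0.4209, 0.0722, -0.0000], ω = ẑ
J2: z=[0.5592, 0.8290, 0.0000] o=[0.1907, -0.1286, 0.0800] → [1.1342, -0.7650, -0.0652, 0.5592, 0.8290, 0.0000]
J3: z=[0.5592, 0.8290, 0.0000] o=[0.1564, -0.1055, 0.8689] → [0.4801, -0.3239, -0.1065, 0.5592, 0.8290, 0.0000]
J4: z=[0.5592, 0.8290, 0.0000] o=[0.3601, -0.2429, 1.0410] → [0.3375, -0.2276, 0.1392, 0.5592, 0.8290, 0.0000]
J5: z=[0.1010, -0.0681, 0.9925] o=[0.2696, -0.1819, 1.0544] → [0.2104, -0.2358, -0.0376, 0.1010, -0.0681, 0.9925]
J6: z=[-0.8927, 0.4342, 0.1207] o=[-0.0554, -0.8465, 1.0418] → [0.1250, 0.3780, -0.4354, -0.8927, 0.4342, 0.1207]
V = J·q̇ = [-0.3209, 0.3339, -0.1482, -0.3287, -0.0859, 0.7824]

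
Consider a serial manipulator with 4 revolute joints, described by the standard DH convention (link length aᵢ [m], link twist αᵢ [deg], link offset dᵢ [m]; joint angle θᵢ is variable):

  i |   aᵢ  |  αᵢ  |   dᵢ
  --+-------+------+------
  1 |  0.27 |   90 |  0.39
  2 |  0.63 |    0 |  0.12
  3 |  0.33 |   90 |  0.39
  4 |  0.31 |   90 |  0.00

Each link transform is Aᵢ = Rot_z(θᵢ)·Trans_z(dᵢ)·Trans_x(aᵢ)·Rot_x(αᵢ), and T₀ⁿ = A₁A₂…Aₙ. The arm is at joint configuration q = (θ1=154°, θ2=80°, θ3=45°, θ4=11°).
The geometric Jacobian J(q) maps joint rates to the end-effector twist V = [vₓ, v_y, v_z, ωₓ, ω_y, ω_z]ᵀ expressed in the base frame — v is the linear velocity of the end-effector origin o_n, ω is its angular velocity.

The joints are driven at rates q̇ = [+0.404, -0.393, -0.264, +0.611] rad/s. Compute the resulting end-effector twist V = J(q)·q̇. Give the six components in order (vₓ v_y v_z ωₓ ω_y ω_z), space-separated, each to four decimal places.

-0.6725 0.5279 0.1664 -0.7379 -0.3711 0.7545

o_n = [0.2355, 0.5184, 1.5300]
J₁: ẑ×o_n = [-0.5184, 0.2355, 0.0000], ω = ẑ
J2: z=[0.4384, 0.8988, 0.0000] o=[-0.2427, 0.1184, 0.3900] → [1.0246, -0.4998, -0.2544, 0.4384, 0.8988, 0.0000]
J3: z=[0.4384, 0.8988, 0.0000] o=[-0.2884, 0.2742, 1.0104] → [0.4670, -0.2278, -0.3638, 0.4384, 0.8988, 0.0000]
J4: z=[-0.7362, 0.3591, 0.5736] o=[0.0527, 0.5417, 1.2807] → [0.1029, 0.2884, -0.0485, -0.7362, 0.3591, 0.5736]
V = J·q̇ = [-0.6725, 0.5279, 0.1664, -0.7379, -0.3711, 0.7545]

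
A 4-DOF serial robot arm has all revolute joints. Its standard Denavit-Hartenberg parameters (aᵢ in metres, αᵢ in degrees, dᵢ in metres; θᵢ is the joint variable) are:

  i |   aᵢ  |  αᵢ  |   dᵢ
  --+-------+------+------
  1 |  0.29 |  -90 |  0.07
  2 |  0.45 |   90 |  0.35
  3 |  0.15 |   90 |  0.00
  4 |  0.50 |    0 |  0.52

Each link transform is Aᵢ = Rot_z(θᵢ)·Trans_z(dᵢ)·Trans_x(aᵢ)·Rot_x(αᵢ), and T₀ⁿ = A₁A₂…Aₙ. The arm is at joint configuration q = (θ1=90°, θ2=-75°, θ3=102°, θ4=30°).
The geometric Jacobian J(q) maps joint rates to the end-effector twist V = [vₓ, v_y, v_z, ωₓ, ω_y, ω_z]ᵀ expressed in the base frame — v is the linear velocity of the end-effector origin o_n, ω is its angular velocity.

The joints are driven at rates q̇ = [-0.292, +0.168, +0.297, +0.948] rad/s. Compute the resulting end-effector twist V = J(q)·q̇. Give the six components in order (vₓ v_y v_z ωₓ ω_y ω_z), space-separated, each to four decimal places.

o_n = [-1.0284, 0.2653, 0.9436]
J₁: ẑ×o_n = [-0.2653, -1.0284, 0.0000], ω = ẑ
J2: z=[-1.0000, 0.0000, 0.0000] o=[0.0000, 0.2900, 0.0700] → [0.0000, 0.8736, 0.0247, -1.0000, 0.0000, 0.0000]
J3: z=[-0.0000, -0.9659, 0.2588] o=[-0.3500, 0.4065, 0.5047] → [-0.3874, -0.1756, -0.6553, -0.0000, -0.9659, 0.2588]
J4: z=[-0.2079, 0.2532, 0.9448] o=[-0.4967, 0.3984, 0.4745] → [0.2445, -0.4048, 0.1623, -0.2079, 0.2532, 0.9448]
V = J·q̇ = [0.1942, 0.0111, -0.0366, -0.3651, -0.0469, 0.6806]

0.1942 0.0111 -0.0366 -0.3651 -0.0469 0.6806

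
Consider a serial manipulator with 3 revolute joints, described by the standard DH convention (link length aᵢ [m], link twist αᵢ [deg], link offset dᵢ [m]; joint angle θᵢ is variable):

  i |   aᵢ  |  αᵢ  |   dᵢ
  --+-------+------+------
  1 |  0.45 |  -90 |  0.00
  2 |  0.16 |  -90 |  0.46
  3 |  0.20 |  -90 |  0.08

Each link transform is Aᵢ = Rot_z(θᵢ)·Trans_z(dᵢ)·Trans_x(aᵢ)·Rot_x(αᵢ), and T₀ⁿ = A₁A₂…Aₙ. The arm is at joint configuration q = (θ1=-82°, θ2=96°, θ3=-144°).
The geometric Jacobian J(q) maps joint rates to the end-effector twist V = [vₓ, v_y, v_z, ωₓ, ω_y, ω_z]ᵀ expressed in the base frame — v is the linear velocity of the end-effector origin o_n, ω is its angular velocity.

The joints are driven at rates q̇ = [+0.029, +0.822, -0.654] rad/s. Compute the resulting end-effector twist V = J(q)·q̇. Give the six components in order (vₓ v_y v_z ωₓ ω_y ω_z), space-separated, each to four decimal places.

o_n = [0.6235, -0.2866, 0.0102]
J₁: ẑ×o_n = [0.2866, 0.6235, -0.0000], ω = ẑ
J2: z=[0.9903, 0.1392, 0.0000] o=[0.0626, -0.4456, 0.0000] → [0.0014, -0.0101, 0.0794, 0.9903, 0.1392, 0.0000]
J3: z=[-0.1384, 0.9848, 0.1045] o=[0.5158, -0.3650, -0.1591] → [0.1585, 0.0347, -0.1169, -0.1384, 0.9848, 0.1045]
V = J·q̇ = [-0.0942, -0.0129, 0.1417, 0.9045, -0.5297, -0.0394]

-0.0942 -0.0129 0.1417 0.9045 -0.5297 -0.0394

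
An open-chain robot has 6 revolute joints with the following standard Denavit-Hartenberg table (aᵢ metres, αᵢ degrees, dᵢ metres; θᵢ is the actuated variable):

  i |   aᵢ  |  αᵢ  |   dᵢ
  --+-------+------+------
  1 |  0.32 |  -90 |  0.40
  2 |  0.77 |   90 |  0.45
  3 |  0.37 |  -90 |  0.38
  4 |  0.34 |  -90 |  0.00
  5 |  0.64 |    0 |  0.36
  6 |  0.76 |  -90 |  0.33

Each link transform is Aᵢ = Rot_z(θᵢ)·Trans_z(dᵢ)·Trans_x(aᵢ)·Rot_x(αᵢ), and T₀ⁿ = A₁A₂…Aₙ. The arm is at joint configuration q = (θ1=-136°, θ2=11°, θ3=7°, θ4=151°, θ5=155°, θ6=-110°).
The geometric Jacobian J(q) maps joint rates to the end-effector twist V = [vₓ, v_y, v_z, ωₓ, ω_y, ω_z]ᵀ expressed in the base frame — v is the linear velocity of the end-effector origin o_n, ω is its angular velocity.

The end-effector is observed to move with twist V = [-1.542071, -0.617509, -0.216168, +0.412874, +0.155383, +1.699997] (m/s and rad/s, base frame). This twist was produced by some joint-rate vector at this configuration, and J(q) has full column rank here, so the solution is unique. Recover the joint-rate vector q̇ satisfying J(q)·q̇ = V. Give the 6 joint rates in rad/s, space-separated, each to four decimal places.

o_n = [-1.0646, -0.5009, 1.1007]
J₁: ẑ×o_n = [0.5009, -1.0646, 0.0000], ω = ẑ
J2: z=[0.6947, -0.7193, 0.0000] o=[-0.2302, -0.2223, 0.4000] → [-0.5041, -0.4868, -0.7938, 0.6947, -0.7193, 0.0000]
J3: z=[-0.1373, -0.1325, 0.9816] o=[-0.4613, -1.0711, 0.2531] → [-0.6720, -0.4759, -0.1582, -0.1373, -0.1325, 0.9816]
J4: z=[0.7755, -0.6309, 0.0233] o=[-0.7415, -1.4043, 0.5560] → [-0.3646, -0.4300, 0.4967, 0.7755, -0.6309, 0.0233]
J5: z=[0.1787, 0.2547, 0.9504] o=[-0.5356, -1.1551, 0.4505] → [-0.4561, -0.6190, 0.2516, 0.1787, 0.2547, 0.9504]
J6: z=[0.1787, 0.2547, 0.9504] o=[-1.0322, -1.3179, 0.9663] → [-0.7422, -0.0548, 0.1542, 0.1787, 0.2547, 0.9504]
q̇ = J⁺·V = [-0.2450, 0.4830, 0.3880, -0.2120, 0.8140, 0.8370]

-0.2450 0.4830 0.3880 -0.2120 0.8140 0.8370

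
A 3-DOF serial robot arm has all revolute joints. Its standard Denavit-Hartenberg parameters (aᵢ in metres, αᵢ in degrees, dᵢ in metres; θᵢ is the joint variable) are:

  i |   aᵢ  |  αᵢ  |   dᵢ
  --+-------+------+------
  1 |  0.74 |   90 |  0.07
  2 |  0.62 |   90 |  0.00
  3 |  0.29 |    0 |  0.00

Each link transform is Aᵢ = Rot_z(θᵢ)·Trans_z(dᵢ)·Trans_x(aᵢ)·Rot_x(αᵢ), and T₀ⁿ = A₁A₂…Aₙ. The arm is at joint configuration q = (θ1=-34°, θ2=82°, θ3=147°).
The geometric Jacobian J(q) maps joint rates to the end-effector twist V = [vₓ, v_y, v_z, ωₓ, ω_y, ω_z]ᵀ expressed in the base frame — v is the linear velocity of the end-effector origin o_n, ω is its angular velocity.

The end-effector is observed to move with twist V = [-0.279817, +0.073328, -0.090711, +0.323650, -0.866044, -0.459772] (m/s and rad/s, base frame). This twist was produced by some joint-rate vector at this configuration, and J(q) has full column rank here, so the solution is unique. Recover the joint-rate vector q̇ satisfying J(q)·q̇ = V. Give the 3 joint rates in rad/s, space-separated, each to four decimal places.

o_n = [0.5686, -0.5741, 0.4431]
J₁: ẑ×o_n = [0.5741, 0.5686, -0.0000], ω = ẑ
J2: z=[-0.5592, -0.8290, 0.0000] o=[0.6135, -0.4138, 0.0700] → [-0.3093, 0.2086, 0.0524, -0.5592, -0.8290, 0.0000]
J3: z=[0.8210, -0.5538, -0.1392] o=[0.6850, -0.4621, 0.6840] → [0.1178, 0.2139, -0.1564, 0.8210, -0.5538, -0.1392]
q̇ = J⁺·V = [-0.3540, 0.5370, 0.7600]

-0.3540 0.5370 0.7600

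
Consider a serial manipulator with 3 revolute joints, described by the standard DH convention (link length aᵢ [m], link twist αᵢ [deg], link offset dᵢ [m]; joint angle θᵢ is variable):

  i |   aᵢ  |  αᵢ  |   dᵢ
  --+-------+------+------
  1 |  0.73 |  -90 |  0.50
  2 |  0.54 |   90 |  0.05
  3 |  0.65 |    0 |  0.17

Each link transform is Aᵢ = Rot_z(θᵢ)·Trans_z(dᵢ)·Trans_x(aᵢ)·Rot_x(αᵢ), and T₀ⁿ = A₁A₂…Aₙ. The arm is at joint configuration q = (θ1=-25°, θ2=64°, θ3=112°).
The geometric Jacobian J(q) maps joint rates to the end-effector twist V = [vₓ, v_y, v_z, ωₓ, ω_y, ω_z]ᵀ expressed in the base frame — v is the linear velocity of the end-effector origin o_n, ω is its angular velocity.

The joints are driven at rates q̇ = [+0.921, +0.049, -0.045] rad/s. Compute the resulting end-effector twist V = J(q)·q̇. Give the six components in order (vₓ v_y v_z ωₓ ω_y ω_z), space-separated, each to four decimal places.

o_n = [1.1937, 0.1635, 0.3080]
J₁: ẑ×o_n = [-0.1635, 1.1937, 0.0000], ω = ẑ
J2: z=[0.4226, 0.9063, 0.0000] o=[0.6616, -0.3085, 0.5000] → [-0.1740, 0.0811, -0.2828, 0.4226, 0.9063, 0.0000]
J3: z=[0.8146, -0.3798, 0.4384] o=[0.8973, -0.3632, 0.0147] → [-0.3423, -0.1090, 0.5417, 0.8146, -0.3798, 0.4384]
V = J·q̇ = [-0.1437, 1.1083, -0.0382, -0.0159, 0.0615, 0.9013]

-0.1437 1.1083 -0.0382 -0.0159 0.0615 0.9013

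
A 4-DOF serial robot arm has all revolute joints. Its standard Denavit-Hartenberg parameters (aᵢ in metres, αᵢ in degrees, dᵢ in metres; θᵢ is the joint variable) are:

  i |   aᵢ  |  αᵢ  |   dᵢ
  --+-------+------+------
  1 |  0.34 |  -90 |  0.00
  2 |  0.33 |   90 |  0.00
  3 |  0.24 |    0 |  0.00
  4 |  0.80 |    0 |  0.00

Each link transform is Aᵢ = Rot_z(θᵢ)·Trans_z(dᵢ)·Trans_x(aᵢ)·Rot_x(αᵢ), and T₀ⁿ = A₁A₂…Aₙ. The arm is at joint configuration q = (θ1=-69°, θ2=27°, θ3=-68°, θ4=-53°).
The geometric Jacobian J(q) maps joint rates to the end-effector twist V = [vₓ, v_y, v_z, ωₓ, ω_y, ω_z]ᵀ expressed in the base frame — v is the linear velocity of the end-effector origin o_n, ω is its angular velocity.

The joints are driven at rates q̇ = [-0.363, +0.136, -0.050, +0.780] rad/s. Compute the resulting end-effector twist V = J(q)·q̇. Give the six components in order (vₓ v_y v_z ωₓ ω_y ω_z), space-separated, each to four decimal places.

o_n = [-0.7236, -0.6495, -0.0036]
J₁: ẑ×o_n = [0.6495, -0.7236, 0.0000], ω = ẑ
J2: z=[0.9336, 0.3584, 0.0000] o=[0.1218, -0.3174, 0.0000] → [-0.0013, 0.0033, -0.0070, 0.9336, 0.3584, 0.0000]
J3: z=[0.1627, -0.4238, 0.8910] o=[0.2272, -0.5919, -0.1498] → [-0.0107, -0.8710, -0.4123, 0.1627, -0.4238, 0.8910]
J4: z=[0.1627, -0.4238, 0.8910] o=[0.0482, -0.7465, -0.1906] → [-0.1657, -0.7181, -0.3113, 0.1627, -0.4238, 0.8910]
V = J·q̇ = [-0.3646, -0.2534, -0.2232, 0.2457, -0.2607, 0.2874]

-0.3646 -0.2534 -0.2232 0.2457 -0.2607 0.2874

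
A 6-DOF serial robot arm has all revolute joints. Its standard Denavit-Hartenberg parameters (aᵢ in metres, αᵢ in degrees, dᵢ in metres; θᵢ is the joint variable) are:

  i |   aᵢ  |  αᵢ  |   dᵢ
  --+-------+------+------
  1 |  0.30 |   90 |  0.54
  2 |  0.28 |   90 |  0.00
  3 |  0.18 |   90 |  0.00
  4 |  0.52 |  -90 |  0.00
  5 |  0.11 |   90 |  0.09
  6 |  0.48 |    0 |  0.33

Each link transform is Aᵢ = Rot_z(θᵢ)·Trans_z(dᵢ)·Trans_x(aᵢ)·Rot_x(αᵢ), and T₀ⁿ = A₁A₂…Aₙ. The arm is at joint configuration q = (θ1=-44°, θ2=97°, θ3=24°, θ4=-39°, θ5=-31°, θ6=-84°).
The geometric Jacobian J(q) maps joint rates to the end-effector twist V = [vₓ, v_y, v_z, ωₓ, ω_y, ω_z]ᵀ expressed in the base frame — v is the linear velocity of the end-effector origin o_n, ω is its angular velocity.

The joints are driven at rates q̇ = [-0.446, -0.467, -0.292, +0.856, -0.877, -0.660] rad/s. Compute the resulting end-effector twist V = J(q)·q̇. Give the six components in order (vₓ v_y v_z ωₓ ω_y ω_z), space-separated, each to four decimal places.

0.6951 -0.5174 0.2787 -0.2452 1.4174 -0.7344

o_n = [-0.1380, 0.4192, 1.1769]
J₁: ẑ×o_n = [-0.4192, -0.1380, 0.0000], ω = ẑ
J2: z=[-0.6947, -0.7193, 0.0000] o=[0.2158, -0.2084, 0.5400] → [-0.4582, 0.4424, -0.6905, -0.6947, -0.7193, 0.0000]
J3: z=[0.7140, -0.6895, 0.1219] o=[0.1913, -0.1847, 0.8179] → [-0.3211, -0.2965, 0.2041, 0.7140, -0.6895, 0.1219]
J4: z=[0.5989, 0.6916, 0.4037] o=[0.1260, -0.2234, 0.9811] → [-0.1240, -0.2239, 0.5675, 0.5989, 0.6916, 0.4037]
J5: z=[0.3267, -0.6713, 0.6653] o=[-0.2542, -0.0848, 1.3077] → [-0.2476, 0.1200, 0.2426, 0.3267, -0.6713, 0.6653]
J6: z=[0.8900, 0.4555, 0.0226] o=[-0.2598, -0.0809, 1.4496] → [-0.1355, 0.2455, 0.3896, 0.8900, 0.4555, 0.0226]
V = J·q̇ = [0.6951, -0.5174, 0.2787, -0.2452, 1.4174, -0.7344]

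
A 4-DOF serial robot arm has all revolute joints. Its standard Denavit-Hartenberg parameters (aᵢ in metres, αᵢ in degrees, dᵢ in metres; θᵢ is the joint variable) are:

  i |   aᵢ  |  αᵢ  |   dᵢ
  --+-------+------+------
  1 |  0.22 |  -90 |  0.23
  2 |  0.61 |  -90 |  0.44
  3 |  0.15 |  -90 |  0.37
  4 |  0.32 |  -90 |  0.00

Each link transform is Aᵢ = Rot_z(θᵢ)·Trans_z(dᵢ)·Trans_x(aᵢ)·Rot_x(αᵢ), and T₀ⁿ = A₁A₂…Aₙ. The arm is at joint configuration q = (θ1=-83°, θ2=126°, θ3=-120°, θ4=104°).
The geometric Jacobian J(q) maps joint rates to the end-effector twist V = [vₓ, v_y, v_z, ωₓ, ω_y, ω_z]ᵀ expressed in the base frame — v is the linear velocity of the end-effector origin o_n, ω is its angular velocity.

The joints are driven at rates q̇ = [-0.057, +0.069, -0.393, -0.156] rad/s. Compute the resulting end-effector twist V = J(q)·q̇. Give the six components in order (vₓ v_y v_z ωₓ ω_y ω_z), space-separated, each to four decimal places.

o_n = [0.4790, 0.2254, -0.1992]
J₁: ẑ×o_n = [-0.2254, 0.4790, 0.0000], ω = ẑ
J2: z=[0.9925, 0.1219, 0.0000] o=[0.0268, -0.2184, 0.2300] → [-0.0523, 0.4260, 0.3854, 0.9925, 0.1219, 0.0000]
J3: z=[-0.0986, 0.8030, 0.5878] o=[0.4198, 0.1911, -0.2635] → [0.0315, 0.0411, -0.0509, -0.0986, 0.8030, 0.5878]
J4: z=[0.4342, 0.5662, -0.7006] o=[0.5177, 0.4603, 0.0147] → [-0.2856, 0.1200, -0.0801, 0.4342, 0.5662, -0.7006]
V = J·q̇ = [0.0414, -0.0328, 0.0591, 0.0395, -0.3955, -0.1787]

0.0414 -0.0328 0.0591 0.0395 -0.3955 -0.1787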